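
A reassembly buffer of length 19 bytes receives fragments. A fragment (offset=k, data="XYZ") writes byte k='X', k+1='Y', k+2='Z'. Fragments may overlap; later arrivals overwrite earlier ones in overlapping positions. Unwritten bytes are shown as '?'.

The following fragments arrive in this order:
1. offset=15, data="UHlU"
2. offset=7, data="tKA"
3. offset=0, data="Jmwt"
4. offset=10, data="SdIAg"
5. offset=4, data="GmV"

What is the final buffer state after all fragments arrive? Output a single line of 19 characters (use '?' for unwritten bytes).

Fragment 1: offset=15 data="UHlU" -> buffer=???????????????UHlU
Fragment 2: offset=7 data="tKA" -> buffer=???????tKA?????UHlU
Fragment 3: offset=0 data="Jmwt" -> buffer=Jmwt???tKA?????UHlU
Fragment 4: offset=10 data="SdIAg" -> buffer=Jmwt???tKASdIAgUHlU
Fragment 5: offset=4 data="GmV" -> buffer=JmwtGmVtKASdIAgUHlU

Answer: JmwtGmVtKASdIAgUHlU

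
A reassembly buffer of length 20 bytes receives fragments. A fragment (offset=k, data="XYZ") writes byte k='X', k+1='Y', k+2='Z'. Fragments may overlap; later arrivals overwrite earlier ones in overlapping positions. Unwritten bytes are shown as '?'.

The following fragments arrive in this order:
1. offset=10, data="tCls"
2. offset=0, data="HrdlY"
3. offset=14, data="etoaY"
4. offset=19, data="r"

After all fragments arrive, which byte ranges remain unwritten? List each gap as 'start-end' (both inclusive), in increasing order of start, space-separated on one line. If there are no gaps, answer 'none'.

Fragment 1: offset=10 len=4
Fragment 2: offset=0 len=5
Fragment 3: offset=14 len=5
Fragment 4: offset=19 len=1
Gaps: 5-9

Answer: 5-9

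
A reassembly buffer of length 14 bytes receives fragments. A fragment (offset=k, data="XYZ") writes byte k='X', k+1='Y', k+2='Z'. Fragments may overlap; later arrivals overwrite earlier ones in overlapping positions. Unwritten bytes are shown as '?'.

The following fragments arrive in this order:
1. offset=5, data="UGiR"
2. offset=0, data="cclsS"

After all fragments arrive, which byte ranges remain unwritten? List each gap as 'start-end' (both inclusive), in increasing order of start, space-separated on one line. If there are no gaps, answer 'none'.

Answer: 9-13

Derivation:
Fragment 1: offset=5 len=4
Fragment 2: offset=0 len=5
Gaps: 9-13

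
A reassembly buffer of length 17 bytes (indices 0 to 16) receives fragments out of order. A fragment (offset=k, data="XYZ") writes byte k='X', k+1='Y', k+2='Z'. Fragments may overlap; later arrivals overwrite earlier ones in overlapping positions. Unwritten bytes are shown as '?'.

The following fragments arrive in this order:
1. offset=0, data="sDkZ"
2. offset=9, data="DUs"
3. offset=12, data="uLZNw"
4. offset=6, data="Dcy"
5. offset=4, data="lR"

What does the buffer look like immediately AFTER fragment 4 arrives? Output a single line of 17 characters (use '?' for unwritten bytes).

Answer: sDkZ??DcyDUsuLZNw

Derivation:
Fragment 1: offset=0 data="sDkZ" -> buffer=sDkZ?????????????
Fragment 2: offset=9 data="DUs" -> buffer=sDkZ?????DUs?????
Fragment 3: offset=12 data="uLZNw" -> buffer=sDkZ?????DUsuLZNw
Fragment 4: offset=6 data="Dcy" -> buffer=sDkZ??DcyDUsuLZNw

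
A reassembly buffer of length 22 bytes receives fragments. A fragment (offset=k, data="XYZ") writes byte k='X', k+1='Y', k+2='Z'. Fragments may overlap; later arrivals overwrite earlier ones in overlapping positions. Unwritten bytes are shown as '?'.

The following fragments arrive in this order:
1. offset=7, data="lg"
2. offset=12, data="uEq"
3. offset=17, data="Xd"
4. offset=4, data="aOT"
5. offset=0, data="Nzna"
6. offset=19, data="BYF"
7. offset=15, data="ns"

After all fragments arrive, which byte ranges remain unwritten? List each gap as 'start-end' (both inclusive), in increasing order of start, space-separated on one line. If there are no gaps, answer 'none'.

Answer: 9-11

Derivation:
Fragment 1: offset=7 len=2
Fragment 2: offset=12 len=3
Fragment 3: offset=17 len=2
Fragment 4: offset=4 len=3
Fragment 5: offset=0 len=4
Fragment 6: offset=19 len=3
Fragment 7: offset=15 len=2
Gaps: 9-11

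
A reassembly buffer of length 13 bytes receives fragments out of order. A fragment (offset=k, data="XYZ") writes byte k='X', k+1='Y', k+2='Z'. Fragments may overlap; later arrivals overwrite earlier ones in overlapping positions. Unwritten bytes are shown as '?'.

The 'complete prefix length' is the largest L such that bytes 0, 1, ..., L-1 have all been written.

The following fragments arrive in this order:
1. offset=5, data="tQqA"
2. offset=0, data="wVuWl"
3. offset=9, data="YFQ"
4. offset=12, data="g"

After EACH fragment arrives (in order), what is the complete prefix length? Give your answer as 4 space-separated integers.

Fragment 1: offset=5 data="tQqA" -> buffer=?????tQqA???? -> prefix_len=0
Fragment 2: offset=0 data="wVuWl" -> buffer=wVuWltQqA???? -> prefix_len=9
Fragment 3: offset=9 data="YFQ" -> buffer=wVuWltQqAYFQ? -> prefix_len=12
Fragment 4: offset=12 data="g" -> buffer=wVuWltQqAYFQg -> prefix_len=13

Answer: 0 9 12 13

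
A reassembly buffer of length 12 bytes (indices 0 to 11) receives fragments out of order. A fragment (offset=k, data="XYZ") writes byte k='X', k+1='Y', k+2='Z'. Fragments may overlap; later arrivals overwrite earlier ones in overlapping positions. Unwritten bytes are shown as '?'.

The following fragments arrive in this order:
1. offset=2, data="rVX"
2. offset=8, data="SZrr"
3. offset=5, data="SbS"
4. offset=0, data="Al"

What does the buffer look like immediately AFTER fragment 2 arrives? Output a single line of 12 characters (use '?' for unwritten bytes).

Fragment 1: offset=2 data="rVX" -> buffer=??rVX???????
Fragment 2: offset=8 data="SZrr" -> buffer=??rVX???SZrr

Answer: ??rVX???SZrr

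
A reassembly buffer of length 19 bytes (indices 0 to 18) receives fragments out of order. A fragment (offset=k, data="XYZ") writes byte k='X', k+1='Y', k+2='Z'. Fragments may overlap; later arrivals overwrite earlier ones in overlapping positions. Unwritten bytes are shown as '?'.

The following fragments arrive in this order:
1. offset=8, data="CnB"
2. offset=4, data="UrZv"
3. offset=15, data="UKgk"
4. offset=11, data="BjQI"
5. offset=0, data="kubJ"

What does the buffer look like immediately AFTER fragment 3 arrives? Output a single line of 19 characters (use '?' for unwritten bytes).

Fragment 1: offset=8 data="CnB" -> buffer=????????CnB????????
Fragment 2: offset=4 data="UrZv" -> buffer=????UrZvCnB????????
Fragment 3: offset=15 data="UKgk" -> buffer=????UrZvCnB????UKgk

Answer: ????UrZvCnB????UKgk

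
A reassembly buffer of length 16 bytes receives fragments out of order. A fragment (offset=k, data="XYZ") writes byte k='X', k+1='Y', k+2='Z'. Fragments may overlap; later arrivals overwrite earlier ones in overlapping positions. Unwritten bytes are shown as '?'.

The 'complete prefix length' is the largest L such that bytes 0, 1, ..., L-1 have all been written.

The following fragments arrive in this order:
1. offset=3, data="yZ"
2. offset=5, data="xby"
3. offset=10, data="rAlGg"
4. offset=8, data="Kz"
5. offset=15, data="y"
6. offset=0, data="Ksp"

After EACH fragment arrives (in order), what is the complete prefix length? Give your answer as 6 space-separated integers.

Fragment 1: offset=3 data="yZ" -> buffer=???yZ??????????? -> prefix_len=0
Fragment 2: offset=5 data="xby" -> buffer=???yZxby???????? -> prefix_len=0
Fragment 3: offset=10 data="rAlGg" -> buffer=???yZxby??rAlGg? -> prefix_len=0
Fragment 4: offset=8 data="Kz" -> buffer=???yZxbyKzrAlGg? -> prefix_len=0
Fragment 5: offset=15 data="y" -> buffer=???yZxbyKzrAlGgy -> prefix_len=0
Fragment 6: offset=0 data="Ksp" -> buffer=KspyZxbyKzrAlGgy -> prefix_len=16

Answer: 0 0 0 0 0 16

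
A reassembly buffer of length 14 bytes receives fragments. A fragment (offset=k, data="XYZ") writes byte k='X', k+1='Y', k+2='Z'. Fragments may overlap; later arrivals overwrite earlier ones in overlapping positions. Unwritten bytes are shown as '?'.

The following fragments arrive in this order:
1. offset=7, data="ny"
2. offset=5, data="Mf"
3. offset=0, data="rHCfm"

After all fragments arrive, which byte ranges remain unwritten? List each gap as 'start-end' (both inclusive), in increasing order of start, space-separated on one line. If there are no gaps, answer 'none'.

Fragment 1: offset=7 len=2
Fragment 2: offset=5 len=2
Fragment 3: offset=0 len=5
Gaps: 9-13

Answer: 9-13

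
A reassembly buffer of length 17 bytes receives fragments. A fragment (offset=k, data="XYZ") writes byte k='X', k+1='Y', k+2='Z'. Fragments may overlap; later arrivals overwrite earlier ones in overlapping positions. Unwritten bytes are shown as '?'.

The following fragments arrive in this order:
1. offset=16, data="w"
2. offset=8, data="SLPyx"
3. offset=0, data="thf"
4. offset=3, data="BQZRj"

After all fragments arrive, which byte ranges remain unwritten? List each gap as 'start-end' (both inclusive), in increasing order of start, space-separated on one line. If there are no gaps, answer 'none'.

Fragment 1: offset=16 len=1
Fragment 2: offset=8 len=5
Fragment 3: offset=0 len=3
Fragment 4: offset=3 len=5
Gaps: 13-15

Answer: 13-15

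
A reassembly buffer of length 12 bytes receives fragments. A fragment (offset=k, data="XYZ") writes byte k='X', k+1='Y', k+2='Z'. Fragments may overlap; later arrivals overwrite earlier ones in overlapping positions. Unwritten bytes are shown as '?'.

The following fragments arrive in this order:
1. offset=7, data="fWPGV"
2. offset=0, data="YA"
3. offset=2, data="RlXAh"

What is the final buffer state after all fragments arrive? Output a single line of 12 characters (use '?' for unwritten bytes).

Answer: YARlXAhfWPGV

Derivation:
Fragment 1: offset=7 data="fWPGV" -> buffer=???????fWPGV
Fragment 2: offset=0 data="YA" -> buffer=YA?????fWPGV
Fragment 3: offset=2 data="RlXAh" -> buffer=YARlXAhfWPGV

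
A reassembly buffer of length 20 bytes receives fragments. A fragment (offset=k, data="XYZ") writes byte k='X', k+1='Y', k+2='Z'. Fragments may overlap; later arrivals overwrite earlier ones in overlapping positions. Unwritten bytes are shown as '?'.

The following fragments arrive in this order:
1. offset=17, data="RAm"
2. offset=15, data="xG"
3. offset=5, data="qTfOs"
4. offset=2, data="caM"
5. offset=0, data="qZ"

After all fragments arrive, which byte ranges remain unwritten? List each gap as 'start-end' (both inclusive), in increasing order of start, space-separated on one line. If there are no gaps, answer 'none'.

Answer: 10-14

Derivation:
Fragment 1: offset=17 len=3
Fragment 2: offset=15 len=2
Fragment 3: offset=5 len=5
Fragment 4: offset=2 len=3
Fragment 5: offset=0 len=2
Gaps: 10-14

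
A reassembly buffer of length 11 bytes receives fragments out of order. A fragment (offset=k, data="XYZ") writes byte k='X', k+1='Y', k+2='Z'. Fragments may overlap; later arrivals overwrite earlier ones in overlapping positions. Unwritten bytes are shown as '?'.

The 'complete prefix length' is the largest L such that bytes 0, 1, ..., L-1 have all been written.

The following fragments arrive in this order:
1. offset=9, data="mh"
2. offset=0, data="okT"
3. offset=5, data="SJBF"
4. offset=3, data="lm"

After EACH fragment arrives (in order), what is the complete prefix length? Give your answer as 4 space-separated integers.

Answer: 0 3 3 11

Derivation:
Fragment 1: offset=9 data="mh" -> buffer=?????????mh -> prefix_len=0
Fragment 2: offset=0 data="okT" -> buffer=okT??????mh -> prefix_len=3
Fragment 3: offset=5 data="SJBF" -> buffer=okT??SJBFmh -> prefix_len=3
Fragment 4: offset=3 data="lm" -> buffer=okTlmSJBFmh -> prefix_len=11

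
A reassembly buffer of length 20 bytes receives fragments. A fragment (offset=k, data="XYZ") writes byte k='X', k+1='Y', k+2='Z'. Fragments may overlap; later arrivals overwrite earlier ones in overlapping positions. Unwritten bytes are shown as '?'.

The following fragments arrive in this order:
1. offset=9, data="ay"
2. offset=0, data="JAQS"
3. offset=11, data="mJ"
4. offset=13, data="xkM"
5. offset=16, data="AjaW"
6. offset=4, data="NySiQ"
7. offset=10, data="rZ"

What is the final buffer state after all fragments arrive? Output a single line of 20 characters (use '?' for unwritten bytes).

Answer: JAQSNySiQarZJxkMAjaW

Derivation:
Fragment 1: offset=9 data="ay" -> buffer=?????????ay?????????
Fragment 2: offset=0 data="JAQS" -> buffer=JAQS?????ay?????????
Fragment 3: offset=11 data="mJ" -> buffer=JAQS?????aymJ???????
Fragment 4: offset=13 data="xkM" -> buffer=JAQS?????aymJxkM????
Fragment 5: offset=16 data="AjaW" -> buffer=JAQS?????aymJxkMAjaW
Fragment 6: offset=4 data="NySiQ" -> buffer=JAQSNySiQaymJxkMAjaW
Fragment 7: offset=10 data="rZ" -> buffer=JAQSNySiQarZJxkMAjaW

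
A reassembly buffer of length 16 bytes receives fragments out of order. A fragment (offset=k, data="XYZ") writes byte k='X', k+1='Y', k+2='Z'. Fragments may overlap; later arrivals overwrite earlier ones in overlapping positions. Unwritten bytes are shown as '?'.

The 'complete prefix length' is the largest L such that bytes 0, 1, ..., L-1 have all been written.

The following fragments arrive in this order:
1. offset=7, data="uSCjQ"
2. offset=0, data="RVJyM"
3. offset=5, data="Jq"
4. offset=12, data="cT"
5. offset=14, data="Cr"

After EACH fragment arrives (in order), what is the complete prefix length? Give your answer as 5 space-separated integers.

Fragment 1: offset=7 data="uSCjQ" -> buffer=???????uSCjQ???? -> prefix_len=0
Fragment 2: offset=0 data="RVJyM" -> buffer=RVJyM??uSCjQ???? -> prefix_len=5
Fragment 3: offset=5 data="Jq" -> buffer=RVJyMJquSCjQ???? -> prefix_len=12
Fragment 4: offset=12 data="cT" -> buffer=RVJyMJquSCjQcT?? -> prefix_len=14
Fragment 5: offset=14 data="Cr" -> buffer=RVJyMJquSCjQcTCr -> prefix_len=16

Answer: 0 5 12 14 16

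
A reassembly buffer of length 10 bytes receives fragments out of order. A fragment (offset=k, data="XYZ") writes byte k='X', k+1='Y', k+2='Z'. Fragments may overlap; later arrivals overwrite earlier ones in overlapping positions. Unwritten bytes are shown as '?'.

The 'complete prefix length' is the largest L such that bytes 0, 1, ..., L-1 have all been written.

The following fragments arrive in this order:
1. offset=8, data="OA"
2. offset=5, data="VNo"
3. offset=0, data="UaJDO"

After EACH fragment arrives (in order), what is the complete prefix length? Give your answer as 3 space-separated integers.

Answer: 0 0 10

Derivation:
Fragment 1: offset=8 data="OA" -> buffer=????????OA -> prefix_len=0
Fragment 2: offset=5 data="VNo" -> buffer=?????VNoOA -> prefix_len=0
Fragment 3: offset=0 data="UaJDO" -> buffer=UaJDOVNoOA -> prefix_len=10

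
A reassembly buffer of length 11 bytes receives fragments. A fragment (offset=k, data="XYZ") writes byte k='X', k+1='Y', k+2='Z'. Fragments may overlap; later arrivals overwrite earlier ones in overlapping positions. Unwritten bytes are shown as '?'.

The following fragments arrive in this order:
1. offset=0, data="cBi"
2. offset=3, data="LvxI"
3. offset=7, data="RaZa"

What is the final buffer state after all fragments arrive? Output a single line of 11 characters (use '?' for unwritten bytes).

Fragment 1: offset=0 data="cBi" -> buffer=cBi????????
Fragment 2: offset=3 data="LvxI" -> buffer=cBiLvxI????
Fragment 3: offset=7 data="RaZa" -> buffer=cBiLvxIRaZa

Answer: cBiLvxIRaZa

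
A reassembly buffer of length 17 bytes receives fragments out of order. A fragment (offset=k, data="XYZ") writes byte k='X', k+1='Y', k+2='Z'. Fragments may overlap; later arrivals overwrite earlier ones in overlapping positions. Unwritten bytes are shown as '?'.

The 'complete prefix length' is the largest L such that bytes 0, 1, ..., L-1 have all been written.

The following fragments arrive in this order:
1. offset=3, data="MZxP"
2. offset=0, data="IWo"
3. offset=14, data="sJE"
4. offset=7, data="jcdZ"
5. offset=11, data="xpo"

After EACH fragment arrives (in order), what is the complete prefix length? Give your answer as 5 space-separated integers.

Answer: 0 7 7 11 17

Derivation:
Fragment 1: offset=3 data="MZxP" -> buffer=???MZxP?????????? -> prefix_len=0
Fragment 2: offset=0 data="IWo" -> buffer=IWoMZxP?????????? -> prefix_len=7
Fragment 3: offset=14 data="sJE" -> buffer=IWoMZxP???????sJE -> prefix_len=7
Fragment 4: offset=7 data="jcdZ" -> buffer=IWoMZxPjcdZ???sJE -> prefix_len=11
Fragment 5: offset=11 data="xpo" -> buffer=IWoMZxPjcdZxposJE -> prefix_len=17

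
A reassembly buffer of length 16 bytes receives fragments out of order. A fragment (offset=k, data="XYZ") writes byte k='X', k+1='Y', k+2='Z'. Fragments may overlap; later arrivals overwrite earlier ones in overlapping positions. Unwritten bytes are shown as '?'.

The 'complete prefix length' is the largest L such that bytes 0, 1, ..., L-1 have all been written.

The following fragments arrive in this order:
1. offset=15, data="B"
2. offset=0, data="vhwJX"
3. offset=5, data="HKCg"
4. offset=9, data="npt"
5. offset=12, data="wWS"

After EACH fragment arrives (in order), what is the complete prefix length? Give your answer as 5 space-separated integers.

Fragment 1: offset=15 data="B" -> buffer=???????????????B -> prefix_len=0
Fragment 2: offset=0 data="vhwJX" -> buffer=vhwJX??????????B -> prefix_len=5
Fragment 3: offset=5 data="HKCg" -> buffer=vhwJXHKCg??????B -> prefix_len=9
Fragment 4: offset=9 data="npt" -> buffer=vhwJXHKCgnpt???B -> prefix_len=12
Fragment 5: offset=12 data="wWS" -> buffer=vhwJXHKCgnptwWSB -> prefix_len=16

Answer: 0 5 9 12 16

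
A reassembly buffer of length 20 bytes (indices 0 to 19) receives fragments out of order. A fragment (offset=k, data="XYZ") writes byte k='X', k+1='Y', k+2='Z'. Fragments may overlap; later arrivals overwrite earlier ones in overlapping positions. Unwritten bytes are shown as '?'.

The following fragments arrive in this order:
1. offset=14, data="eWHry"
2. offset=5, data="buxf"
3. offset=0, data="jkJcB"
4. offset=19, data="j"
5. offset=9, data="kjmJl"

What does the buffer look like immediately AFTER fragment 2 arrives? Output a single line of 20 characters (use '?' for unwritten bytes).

Answer: ?????buxf?????eWHry?

Derivation:
Fragment 1: offset=14 data="eWHry" -> buffer=??????????????eWHry?
Fragment 2: offset=5 data="buxf" -> buffer=?????buxf?????eWHry?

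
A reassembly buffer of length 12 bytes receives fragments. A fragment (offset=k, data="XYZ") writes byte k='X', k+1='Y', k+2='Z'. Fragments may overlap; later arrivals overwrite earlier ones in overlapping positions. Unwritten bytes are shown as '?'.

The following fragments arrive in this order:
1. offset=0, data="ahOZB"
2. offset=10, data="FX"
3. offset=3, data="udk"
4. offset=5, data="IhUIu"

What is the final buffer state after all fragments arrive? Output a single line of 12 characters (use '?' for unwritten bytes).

Answer: ahOudIhUIuFX

Derivation:
Fragment 1: offset=0 data="ahOZB" -> buffer=ahOZB???????
Fragment 2: offset=10 data="FX" -> buffer=ahOZB?????FX
Fragment 3: offset=3 data="udk" -> buffer=ahOudk????FX
Fragment 4: offset=5 data="IhUIu" -> buffer=ahOudIhUIuFX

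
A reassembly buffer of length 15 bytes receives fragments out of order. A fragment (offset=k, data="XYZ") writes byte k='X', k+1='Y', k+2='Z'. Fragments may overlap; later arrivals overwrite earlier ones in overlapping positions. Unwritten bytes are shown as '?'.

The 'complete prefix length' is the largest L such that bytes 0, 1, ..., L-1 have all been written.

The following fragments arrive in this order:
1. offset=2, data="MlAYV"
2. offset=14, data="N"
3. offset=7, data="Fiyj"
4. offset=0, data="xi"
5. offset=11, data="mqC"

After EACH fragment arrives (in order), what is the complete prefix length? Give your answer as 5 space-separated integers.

Answer: 0 0 0 11 15

Derivation:
Fragment 1: offset=2 data="MlAYV" -> buffer=??MlAYV???????? -> prefix_len=0
Fragment 2: offset=14 data="N" -> buffer=??MlAYV???????N -> prefix_len=0
Fragment 3: offset=7 data="Fiyj" -> buffer=??MlAYVFiyj???N -> prefix_len=0
Fragment 4: offset=0 data="xi" -> buffer=xiMlAYVFiyj???N -> prefix_len=11
Fragment 5: offset=11 data="mqC" -> buffer=xiMlAYVFiyjmqCN -> prefix_len=15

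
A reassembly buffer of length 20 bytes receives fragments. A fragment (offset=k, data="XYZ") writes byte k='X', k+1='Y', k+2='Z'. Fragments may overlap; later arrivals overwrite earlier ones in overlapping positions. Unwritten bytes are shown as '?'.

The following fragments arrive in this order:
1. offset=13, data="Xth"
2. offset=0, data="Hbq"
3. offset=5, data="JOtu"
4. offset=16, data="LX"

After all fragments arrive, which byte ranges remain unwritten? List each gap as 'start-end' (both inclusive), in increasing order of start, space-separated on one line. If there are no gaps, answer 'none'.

Answer: 3-4 9-12 18-19

Derivation:
Fragment 1: offset=13 len=3
Fragment 2: offset=0 len=3
Fragment 3: offset=5 len=4
Fragment 4: offset=16 len=2
Gaps: 3-4 9-12 18-19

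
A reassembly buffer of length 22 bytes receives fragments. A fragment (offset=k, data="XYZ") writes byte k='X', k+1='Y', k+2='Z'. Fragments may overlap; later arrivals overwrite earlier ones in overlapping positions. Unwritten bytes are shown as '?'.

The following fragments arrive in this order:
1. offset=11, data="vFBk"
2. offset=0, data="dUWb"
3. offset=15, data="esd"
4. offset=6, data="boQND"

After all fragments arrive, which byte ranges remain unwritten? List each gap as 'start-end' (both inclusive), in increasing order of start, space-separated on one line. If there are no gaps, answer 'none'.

Fragment 1: offset=11 len=4
Fragment 2: offset=0 len=4
Fragment 3: offset=15 len=3
Fragment 4: offset=6 len=5
Gaps: 4-5 18-21

Answer: 4-5 18-21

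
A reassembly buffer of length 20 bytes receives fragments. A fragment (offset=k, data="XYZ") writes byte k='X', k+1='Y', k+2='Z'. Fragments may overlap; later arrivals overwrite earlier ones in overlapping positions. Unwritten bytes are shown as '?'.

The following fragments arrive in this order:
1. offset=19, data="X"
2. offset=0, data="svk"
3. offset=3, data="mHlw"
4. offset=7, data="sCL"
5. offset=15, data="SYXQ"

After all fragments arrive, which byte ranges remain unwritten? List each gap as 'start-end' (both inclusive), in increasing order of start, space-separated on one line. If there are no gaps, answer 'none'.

Answer: 10-14

Derivation:
Fragment 1: offset=19 len=1
Fragment 2: offset=0 len=3
Fragment 3: offset=3 len=4
Fragment 4: offset=7 len=3
Fragment 5: offset=15 len=4
Gaps: 10-14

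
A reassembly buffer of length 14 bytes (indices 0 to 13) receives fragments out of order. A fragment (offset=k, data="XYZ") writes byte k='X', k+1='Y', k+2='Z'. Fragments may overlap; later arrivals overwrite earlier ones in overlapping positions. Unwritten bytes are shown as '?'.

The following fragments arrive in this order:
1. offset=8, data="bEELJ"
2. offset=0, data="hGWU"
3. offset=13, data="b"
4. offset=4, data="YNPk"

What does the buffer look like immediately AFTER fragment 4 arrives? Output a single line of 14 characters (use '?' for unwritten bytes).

Answer: hGWUYNPkbEELJb

Derivation:
Fragment 1: offset=8 data="bEELJ" -> buffer=????????bEELJ?
Fragment 2: offset=0 data="hGWU" -> buffer=hGWU????bEELJ?
Fragment 3: offset=13 data="b" -> buffer=hGWU????bEELJb
Fragment 4: offset=4 data="YNPk" -> buffer=hGWUYNPkbEELJb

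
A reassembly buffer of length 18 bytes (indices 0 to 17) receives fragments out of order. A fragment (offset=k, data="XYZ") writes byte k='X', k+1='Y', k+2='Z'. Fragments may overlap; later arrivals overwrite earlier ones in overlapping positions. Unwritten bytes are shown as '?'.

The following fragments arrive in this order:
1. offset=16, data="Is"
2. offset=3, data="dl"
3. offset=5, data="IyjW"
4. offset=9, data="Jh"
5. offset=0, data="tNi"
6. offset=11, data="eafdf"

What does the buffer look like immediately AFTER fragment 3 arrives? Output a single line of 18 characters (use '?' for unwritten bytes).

Fragment 1: offset=16 data="Is" -> buffer=????????????????Is
Fragment 2: offset=3 data="dl" -> buffer=???dl???????????Is
Fragment 3: offset=5 data="IyjW" -> buffer=???dlIyjW???????Is

Answer: ???dlIyjW???????Is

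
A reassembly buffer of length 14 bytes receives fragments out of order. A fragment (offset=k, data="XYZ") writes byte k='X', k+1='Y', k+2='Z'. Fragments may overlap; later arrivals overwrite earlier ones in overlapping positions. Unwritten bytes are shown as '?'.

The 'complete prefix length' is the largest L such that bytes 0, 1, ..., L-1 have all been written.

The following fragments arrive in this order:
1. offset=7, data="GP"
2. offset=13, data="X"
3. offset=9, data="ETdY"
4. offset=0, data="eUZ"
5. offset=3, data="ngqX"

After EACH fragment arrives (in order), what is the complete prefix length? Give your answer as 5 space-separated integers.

Fragment 1: offset=7 data="GP" -> buffer=???????GP????? -> prefix_len=0
Fragment 2: offset=13 data="X" -> buffer=???????GP????X -> prefix_len=0
Fragment 3: offset=9 data="ETdY" -> buffer=???????GPETdYX -> prefix_len=0
Fragment 4: offset=0 data="eUZ" -> buffer=eUZ????GPETdYX -> prefix_len=3
Fragment 5: offset=3 data="ngqX" -> buffer=eUZngqXGPETdYX -> prefix_len=14

Answer: 0 0 0 3 14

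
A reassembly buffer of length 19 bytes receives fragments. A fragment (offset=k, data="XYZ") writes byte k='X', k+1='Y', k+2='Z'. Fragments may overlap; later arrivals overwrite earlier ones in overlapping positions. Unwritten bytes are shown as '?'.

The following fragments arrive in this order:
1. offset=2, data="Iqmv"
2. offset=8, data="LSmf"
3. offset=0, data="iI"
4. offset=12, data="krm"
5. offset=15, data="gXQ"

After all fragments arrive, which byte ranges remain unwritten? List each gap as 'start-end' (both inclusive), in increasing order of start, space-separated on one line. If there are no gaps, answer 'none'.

Answer: 6-7 18-18

Derivation:
Fragment 1: offset=2 len=4
Fragment 2: offset=8 len=4
Fragment 3: offset=0 len=2
Fragment 4: offset=12 len=3
Fragment 5: offset=15 len=3
Gaps: 6-7 18-18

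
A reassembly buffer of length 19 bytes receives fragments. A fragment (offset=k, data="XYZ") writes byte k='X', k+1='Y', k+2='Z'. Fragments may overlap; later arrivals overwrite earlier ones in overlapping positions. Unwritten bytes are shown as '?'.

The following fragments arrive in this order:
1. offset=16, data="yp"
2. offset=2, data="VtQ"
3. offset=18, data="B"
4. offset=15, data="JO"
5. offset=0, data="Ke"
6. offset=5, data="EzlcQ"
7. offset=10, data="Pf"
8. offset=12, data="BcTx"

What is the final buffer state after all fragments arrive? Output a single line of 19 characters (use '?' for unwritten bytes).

Fragment 1: offset=16 data="yp" -> buffer=????????????????yp?
Fragment 2: offset=2 data="VtQ" -> buffer=??VtQ???????????yp?
Fragment 3: offset=18 data="B" -> buffer=??VtQ???????????ypB
Fragment 4: offset=15 data="JO" -> buffer=??VtQ??????????JOpB
Fragment 5: offset=0 data="Ke" -> buffer=KeVtQ??????????JOpB
Fragment 6: offset=5 data="EzlcQ" -> buffer=KeVtQEzlcQ?????JOpB
Fragment 7: offset=10 data="Pf" -> buffer=KeVtQEzlcQPf???JOpB
Fragment 8: offset=12 data="BcTx" -> buffer=KeVtQEzlcQPfBcTxOpB

Answer: KeVtQEzlcQPfBcTxOpB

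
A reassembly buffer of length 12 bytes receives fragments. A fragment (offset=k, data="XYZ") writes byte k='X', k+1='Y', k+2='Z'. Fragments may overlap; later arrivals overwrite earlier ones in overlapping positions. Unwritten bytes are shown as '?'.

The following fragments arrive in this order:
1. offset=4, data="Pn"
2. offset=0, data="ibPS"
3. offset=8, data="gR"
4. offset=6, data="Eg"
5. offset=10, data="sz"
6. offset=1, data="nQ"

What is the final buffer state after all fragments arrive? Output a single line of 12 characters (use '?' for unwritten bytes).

Fragment 1: offset=4 data="Pn" -> buffer=????Pn??????
Fragment 2: offset=0 data="ibPS" -> buffer=ibPSPn??????
Fragment 3: offset=8 data="gR" -> buffer=ibPSPn??gR??
Fragment 4: offset=6 data="Eg" -> buffer=ibPSPnEggR??
Fragment 5: offset=10 data="sz" -> buffer=ibPSPnEggRsz
Fragment 6: offset=1 data="nQ" -> buffer=inQSPnEggRsz

Answer: inQSPnEggRsz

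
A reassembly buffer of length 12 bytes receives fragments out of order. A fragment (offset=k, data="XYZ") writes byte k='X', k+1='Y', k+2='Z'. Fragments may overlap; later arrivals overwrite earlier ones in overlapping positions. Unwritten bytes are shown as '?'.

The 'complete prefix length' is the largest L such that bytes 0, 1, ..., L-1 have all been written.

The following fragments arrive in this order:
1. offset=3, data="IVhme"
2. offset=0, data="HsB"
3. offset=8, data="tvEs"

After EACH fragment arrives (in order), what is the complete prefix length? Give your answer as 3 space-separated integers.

Answer: 0 8 12

Derivation:
Fragment 1: offset=3 data="IVhme" -> buffer=???IVhme???? -> prefix_len=0
Fragment 2: offset=0 data="HsB" -> buffer=HsBIVhme???? -> prefix_len=8
Fragment 3: offset=8 data="tvEs" -> buffer=HsBIVhmetvEs -> prefix_len=12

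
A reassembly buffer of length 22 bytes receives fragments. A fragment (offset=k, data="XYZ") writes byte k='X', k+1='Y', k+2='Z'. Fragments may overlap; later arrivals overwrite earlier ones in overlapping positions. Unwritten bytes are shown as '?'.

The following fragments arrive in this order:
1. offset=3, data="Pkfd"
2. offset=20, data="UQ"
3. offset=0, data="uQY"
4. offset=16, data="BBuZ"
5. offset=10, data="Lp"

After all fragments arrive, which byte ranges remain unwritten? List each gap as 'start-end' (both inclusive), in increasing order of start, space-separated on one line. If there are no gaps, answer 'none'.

Fragment 1: offset=3 len=4
Fragment 2: offset=20 len=2
Fragment 3: offset=0 len=3
Fragment 4: offset=16 len=4
Fragment 5: offset=10 len=2
Gaps: 7-9 12-15

Answer: 7-9 12-15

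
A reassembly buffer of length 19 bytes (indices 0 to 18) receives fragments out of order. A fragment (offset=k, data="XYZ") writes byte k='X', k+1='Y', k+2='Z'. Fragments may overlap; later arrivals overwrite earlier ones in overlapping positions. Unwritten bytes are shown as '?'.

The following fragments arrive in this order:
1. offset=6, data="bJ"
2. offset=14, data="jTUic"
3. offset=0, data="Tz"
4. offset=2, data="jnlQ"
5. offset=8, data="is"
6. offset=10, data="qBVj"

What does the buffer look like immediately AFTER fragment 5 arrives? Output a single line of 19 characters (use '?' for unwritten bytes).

Answer: TzjnlQbJis????jTUic

Derivation:
Fragment 1: offset=6 data="bJ" -> buffer=??????bJ???????????
Fragment 2: offset=14 data="jTUic" -> buffer=??????bJ??????jTUic
Fragment 3: offset=0 data="Tz" -> buffer=Tz????bJ??????jTUic
Fragment 4: offset=2 data="jnlQ" -> buffer=TzjnlQbJ??????jTUic
Fragment 5: offset=8 data="is" -> buffer=TzjnlQbJis????jTUic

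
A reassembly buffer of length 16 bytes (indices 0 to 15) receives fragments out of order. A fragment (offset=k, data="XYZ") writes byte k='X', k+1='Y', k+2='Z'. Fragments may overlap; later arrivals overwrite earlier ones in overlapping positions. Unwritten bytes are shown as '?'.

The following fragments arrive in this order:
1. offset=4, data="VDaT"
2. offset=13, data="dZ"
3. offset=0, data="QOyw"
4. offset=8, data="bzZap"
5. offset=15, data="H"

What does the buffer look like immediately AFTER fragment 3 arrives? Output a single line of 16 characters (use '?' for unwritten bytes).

Fragment 1: offset=4 data="VDaT" -> buffer=????VDaT????????
Fragment 2: offset=13 data="dZ" -> buffer=????VDaT?????dZ?
Fragment 3: offset=0 data="QOyw" -> buffer=QOywVDaT?????dZ?

Answer: QOywVDaT?????dZ?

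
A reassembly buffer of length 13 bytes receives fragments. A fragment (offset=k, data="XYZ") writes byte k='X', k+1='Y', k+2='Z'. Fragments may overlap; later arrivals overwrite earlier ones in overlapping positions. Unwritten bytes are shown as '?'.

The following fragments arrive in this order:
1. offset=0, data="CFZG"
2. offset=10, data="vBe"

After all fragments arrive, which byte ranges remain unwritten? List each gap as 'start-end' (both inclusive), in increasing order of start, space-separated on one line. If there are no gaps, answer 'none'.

Fragment 1: offset=0 len=4
Fragment 2: offset=10 len=3
Gaps: 4-9

Answer: 4-9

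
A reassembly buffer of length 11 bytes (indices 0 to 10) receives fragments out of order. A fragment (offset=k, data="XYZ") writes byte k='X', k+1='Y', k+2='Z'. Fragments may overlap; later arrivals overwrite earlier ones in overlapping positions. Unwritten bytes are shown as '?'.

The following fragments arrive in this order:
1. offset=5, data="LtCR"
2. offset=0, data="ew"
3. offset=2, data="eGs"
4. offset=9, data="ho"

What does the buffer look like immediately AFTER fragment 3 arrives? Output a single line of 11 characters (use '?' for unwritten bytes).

Fragment 1: offset=5 data="LtCR" -> buffer=?????LtCR??
Fragment 2: offset=0 data="ew" -> buffer=ew???LtCR??
Fragment 3: offset=2 data="eGs" -> buffer=eweGsLtCR??

Answer: eweGsLtCR??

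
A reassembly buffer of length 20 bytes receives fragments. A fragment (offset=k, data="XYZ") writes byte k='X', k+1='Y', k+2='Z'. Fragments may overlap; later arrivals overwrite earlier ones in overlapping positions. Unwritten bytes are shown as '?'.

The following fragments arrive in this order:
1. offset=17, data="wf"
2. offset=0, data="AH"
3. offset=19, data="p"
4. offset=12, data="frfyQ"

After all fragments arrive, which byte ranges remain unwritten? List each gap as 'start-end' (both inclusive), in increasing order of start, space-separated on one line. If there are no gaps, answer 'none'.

Answer: 2-11

Derivation:
Fragment 1: offset=17 len=2
Fragment 2: offset=0 len=2
Fragment 3: offset=19 len=1
Fragment 4: offset=12 len=5
Gaps: 2-11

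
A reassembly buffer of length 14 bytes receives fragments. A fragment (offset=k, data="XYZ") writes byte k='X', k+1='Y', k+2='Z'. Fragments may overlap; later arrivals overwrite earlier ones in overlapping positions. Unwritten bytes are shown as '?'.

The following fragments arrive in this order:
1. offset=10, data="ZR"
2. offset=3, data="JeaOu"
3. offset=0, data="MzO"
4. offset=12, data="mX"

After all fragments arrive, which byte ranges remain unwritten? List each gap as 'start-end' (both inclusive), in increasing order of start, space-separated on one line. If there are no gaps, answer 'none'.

Answer: 8-9

Derivation:
Fragment 1: offset=10 len=2
Fragment 2: offset=3 len=5
Fragment 3: offset=0 len=3
Fragment 4: offset=12 len=2
Gaps: 8-9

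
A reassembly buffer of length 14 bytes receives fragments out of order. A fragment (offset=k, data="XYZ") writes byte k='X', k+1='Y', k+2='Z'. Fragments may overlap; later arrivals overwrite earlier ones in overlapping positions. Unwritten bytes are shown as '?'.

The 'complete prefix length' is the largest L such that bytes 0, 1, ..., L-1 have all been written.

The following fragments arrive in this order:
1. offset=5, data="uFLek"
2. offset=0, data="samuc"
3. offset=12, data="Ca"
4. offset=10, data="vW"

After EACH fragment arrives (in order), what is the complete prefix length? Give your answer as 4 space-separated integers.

Answer: 0 10 10 14

Derivation:
Fragment 1: offset=5 data="uFLek" -> buffer=?????uFLek???? -> prefix_len=0
Fragment 2: offset=0 data="samuc" -> buffer=samucuFLek???? -> prefix_len=10
Fragment 3: offset=12 data="Ca" -> buffer=samucuFLek??Ca -> prefix_len=10
Fragment 4: offset=10 data="vW" -> buffer=samucuFLekvWCa -> prefix_len=14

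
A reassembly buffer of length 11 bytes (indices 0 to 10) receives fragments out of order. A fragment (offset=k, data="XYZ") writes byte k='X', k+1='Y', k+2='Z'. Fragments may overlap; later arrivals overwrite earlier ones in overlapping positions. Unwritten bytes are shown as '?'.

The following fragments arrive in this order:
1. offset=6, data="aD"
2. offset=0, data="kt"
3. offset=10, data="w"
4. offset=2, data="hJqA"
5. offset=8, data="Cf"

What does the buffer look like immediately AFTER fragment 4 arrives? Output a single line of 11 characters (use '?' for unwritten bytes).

Answer: kthJqAaD??w

Derivation:
Fragment 1: offset=6 data="aD" -> buffer=??????aD???
Fragment 2: offset=0 data="kt" -> buffer=kt????aD???
Fragment 3: offset=10 data="w" -> buffer=kt????aD??w
Fragment 4: offset=2 data="hJqA" -> buffer=kthJqAaD??w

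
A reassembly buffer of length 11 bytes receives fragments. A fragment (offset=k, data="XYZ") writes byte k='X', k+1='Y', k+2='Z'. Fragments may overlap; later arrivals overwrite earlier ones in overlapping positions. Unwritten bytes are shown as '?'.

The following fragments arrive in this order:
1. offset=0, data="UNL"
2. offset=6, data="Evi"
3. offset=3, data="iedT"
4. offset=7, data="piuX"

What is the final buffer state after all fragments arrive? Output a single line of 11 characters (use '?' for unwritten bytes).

Fragment 1: offset=0 data="UNL" -> buffer=UNL????????
Fragment 2: offset=6 data="Evi" -> buffer=UNL???Evi??
Fragment 3: offset=3 data="iedT" -> buffer=UNLiedTvi??
Fragment 4: offset=7 data="piuX" -> buffer=UNLiedTpiuX

Answer: UNLiedTpiuX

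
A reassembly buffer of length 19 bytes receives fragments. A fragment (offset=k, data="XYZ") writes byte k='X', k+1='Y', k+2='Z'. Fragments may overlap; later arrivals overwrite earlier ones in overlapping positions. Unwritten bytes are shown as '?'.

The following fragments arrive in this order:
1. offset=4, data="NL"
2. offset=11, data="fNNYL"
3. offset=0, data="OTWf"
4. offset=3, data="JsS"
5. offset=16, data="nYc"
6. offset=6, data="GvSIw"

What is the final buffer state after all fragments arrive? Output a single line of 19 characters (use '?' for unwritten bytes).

Fragment 1: offset=4 data="NL" -> buffer=????NL?????????????
Fragment 2: offset=11 data="fNNYL" -> buffer=????NL?????fNNYL???
Fragment 3: offset=0 data="OTWf" -> buffer=OTWfNL?????fNNYL???
Fragment 4: offset=3 data="JsS" -> buffer=OTWJsS?????fNNYL???
Fragment 5: offset=16 data="nYc" -> buffer=OTWJsS?????fNNYLnYc
Fragment 6: offset=6 data="GvSIw" -> buffer=OTWJsSGvSIwfNNYLnYc

Answer: OTWJsSGvSIwfNNYLnYc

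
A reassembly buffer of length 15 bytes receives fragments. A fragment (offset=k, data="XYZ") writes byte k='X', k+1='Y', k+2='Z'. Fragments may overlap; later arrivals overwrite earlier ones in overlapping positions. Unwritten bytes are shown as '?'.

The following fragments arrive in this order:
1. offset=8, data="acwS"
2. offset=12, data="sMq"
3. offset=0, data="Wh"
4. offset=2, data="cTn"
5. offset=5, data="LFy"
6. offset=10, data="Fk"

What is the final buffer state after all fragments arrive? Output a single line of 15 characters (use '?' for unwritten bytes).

Answer: WhcTnLFyacFksMq

Derivation:
Fragment 1: offset=8 data="acwS" -> buffer=????????acwS???
Fragment 2: offset=12 data="sMq" -> buffer=????????acwSsMq
Fragment 3: offset=0 data="Wh" -> buffer=Wh??????acwSsMq
Fragment 4: offset=2 data="cTn" -> buffer=WhcTn???acwSsMq
Fragment 5: offset=5 data="LFy" -> buffer=WhcTnLFyacwSsMq
Fragment 6: offset=10 data="Fk" -> buffer=WhcTnLFyacFksMq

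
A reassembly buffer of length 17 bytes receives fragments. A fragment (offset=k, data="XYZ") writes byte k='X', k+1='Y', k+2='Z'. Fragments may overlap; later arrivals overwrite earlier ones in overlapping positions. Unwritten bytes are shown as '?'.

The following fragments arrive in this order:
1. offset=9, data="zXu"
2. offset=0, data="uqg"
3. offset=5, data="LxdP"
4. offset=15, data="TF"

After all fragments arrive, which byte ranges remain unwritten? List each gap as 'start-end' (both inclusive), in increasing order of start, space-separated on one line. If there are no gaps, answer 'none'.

Fragment 1: offset=9 len=3
Fragment 2: offset=0 len=3
Fragment 3: offset=5 len=4
Fragment 4: offset=15 len=2
Gaps: 3-4 12-14

Answer: 3-4 12-14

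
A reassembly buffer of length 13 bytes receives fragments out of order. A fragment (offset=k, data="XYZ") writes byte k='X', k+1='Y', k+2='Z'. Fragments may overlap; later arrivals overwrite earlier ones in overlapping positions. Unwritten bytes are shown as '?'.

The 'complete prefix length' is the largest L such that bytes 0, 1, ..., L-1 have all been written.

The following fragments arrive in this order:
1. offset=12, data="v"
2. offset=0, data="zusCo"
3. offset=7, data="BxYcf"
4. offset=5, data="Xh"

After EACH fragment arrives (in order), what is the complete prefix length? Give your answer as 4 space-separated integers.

Answer: 0 5 5 13

Derivation:
Fragment 1: offset=12 data="v" -> buffer=????????????v -> prefix_len=0
Fragment 2: offset=0 data="zusCo" -> buffer=zusCo???????v -> prefix_len=5
Fragment 3: offset=7 data="BxYcf" -> buffer=zusCo??BxYcfv -> prefix_len=5
Fragment 4: offset=5 data="Xh" -> buffer=zusCoXhBxYcfv -> prefix_len=13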